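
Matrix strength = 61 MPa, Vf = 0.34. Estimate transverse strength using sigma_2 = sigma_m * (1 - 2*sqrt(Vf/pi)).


factor = 1 - 2*sqrt(0.34/pi) = 0.342
sigma_2 = 61 * 0.342 = 20.86 MPa

20.86 MPa


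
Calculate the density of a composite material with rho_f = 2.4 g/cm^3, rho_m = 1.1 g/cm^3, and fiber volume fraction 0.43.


rho_c = rho_f*Vf + rho_m*(1-Vf) = 2.4*0.43 + 1.1*0.57 = 1.659 g/cm^3

1.659 g/cm^3


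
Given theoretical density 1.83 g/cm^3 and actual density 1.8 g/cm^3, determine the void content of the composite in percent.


Void% = (rho_theo - rho_actual)/rho_theo * 100 = (1.83 - 1.8)/1.83 * 100 = 1.64%

1.64%


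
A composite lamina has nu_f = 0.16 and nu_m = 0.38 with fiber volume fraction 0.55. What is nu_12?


nu_12 = nu_f*Vf + nu_m*(1-Vf) = 0.16*0.55 + 0.38*0.45 = 0.259

0.259


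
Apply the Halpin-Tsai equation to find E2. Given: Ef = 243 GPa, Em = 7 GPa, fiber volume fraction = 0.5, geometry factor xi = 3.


eta = (Ef/Em - 1)/(Ef/Em + xi) = (34.7143 - 1)/(34.7143 + 3) = 0.8939
E2 = Em*(1+xi*eta*Vf)/(1-eta*Vf) = 29.63 GPa

29.63 GPa


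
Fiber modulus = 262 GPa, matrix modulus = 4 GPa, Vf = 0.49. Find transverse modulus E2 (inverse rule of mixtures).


1/E2 = Vf/Ef + (1-Vf)/Em = 0.49/262 + 0.51/4
E2 = 7.73 GPa

7.73 GPa


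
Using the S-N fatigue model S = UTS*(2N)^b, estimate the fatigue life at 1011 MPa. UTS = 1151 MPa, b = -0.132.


N = 0.5 * (S/UTS)^(1/b) = 0.5 * (1011/1151)^(1/-0.132) = 1.3356 cycles

1.3356 cycles


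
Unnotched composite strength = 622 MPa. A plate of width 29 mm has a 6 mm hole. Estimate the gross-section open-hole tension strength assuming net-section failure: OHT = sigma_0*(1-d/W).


OHT = sigma_0*(1-d/W) = 622*(1-6/29) = 493.3 MPa

493.3 MPa


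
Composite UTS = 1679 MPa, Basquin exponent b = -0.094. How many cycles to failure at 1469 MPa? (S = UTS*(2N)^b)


N = 0.5 * (S/UTS)^(1/b) = 0.5 * (1469/1679)^(1/-0.094) = 2.0716 cycles

2.0716 cycles


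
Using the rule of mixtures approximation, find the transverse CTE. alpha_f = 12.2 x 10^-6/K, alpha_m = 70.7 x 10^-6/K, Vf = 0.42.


alpha_2 = alpha_f*Vf + alpha_m*(1-Vf) = 12.2*0.42 + 70.7*0.58 = 46.1 x 10^-6/K

46.1 x 10^-6/K


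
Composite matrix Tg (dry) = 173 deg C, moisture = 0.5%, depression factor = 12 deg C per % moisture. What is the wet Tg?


Tg_wet = Tg_dry - k*moisture = 173 - 12*0.5 = 167.0 deg C

167.0 deg C


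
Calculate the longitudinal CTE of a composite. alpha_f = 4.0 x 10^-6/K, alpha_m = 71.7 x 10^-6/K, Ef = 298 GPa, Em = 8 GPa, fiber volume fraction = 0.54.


E1 = Ef*Vf + Em*(1-Vf) = 164.6
alpha_1 = (alpha_f*Ef*Vf + alpha_m*Em*(1-Vf))/E1 = 5.51 x 10^-6/K

5.51 x 10^-6/K


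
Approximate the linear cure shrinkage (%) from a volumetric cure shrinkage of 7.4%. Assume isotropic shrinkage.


Linear shrinkage ≈ vol_shrink/3 = 7.4/3 = 2.467%

2.467%


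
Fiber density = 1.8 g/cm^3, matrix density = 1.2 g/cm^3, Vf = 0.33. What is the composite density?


rho_c = rho_f*Vf + rho_m*(1-Vf) = 1.8*0.33 + 1.2*0.67 = 1.398 g/cm^3

1.398 g/cm^3


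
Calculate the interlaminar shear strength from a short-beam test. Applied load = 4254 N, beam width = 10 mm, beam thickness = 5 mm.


ILSS = 3F/(4bh) = 3*4254/(4*10*5) = 63.81 MPa

63.81 MPa


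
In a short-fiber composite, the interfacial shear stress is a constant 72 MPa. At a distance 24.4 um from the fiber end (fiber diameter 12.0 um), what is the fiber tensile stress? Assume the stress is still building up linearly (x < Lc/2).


Force balance: sigma_f * (pi*d^2/4) = tau * (pi*d) * x  ->  sigma_f = 4 * tau * x / d
sigma_f = 4 * 72 * 24.4 / 12.0 = 585.6 MPa

585.6 MPa


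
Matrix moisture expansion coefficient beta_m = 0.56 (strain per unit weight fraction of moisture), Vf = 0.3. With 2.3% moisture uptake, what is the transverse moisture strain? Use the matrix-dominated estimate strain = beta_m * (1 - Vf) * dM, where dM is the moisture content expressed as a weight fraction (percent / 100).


dM = 2.3/100 = 0.023
strain = beta_m * (1-Vf) * dM = 0.56 * 0.7 * 0.023 = 0.009016

0.009016


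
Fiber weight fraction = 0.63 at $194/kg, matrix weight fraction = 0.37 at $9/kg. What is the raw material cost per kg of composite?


Cost = cost_f*Wf + cost_m*Wm = 194*0.63 + 9*0.37 = $125.55/kg

$125.55/kg


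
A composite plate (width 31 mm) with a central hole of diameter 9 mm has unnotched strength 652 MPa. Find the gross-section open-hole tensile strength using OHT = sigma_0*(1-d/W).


OHT = sigma_0*(1-d/W) = 652*(1-9/31) = 462.7 MPa

462.7 MPa


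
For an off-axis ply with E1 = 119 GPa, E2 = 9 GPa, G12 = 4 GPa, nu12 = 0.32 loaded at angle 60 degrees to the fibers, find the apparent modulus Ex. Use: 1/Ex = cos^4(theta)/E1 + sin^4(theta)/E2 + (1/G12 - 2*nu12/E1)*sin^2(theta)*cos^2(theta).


cos^4(60) = 0.0625, sin^4(60) = 0.5625, sin^2(60)*cos^2(60) = 0.1875
1/G12 - 2*nu12/E1 = 1/4 - 2*0.32/119 = 0.244622 GPa^-1
1/Ex = 0.0625/119 + 0.5625/9 + 0.244622*0.1875 = 0.1088918 GPa^-1
Ex = 9.18 GPa

9.18 GPa


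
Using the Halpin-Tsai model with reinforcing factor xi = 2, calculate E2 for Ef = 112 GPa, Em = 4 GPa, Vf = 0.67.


eta = (Ef/Em - 1)/(Ef/Em + xi) = (28.0 - 1)/(28.0 + 2) = 0.9
E2 = Em*(1+xi*eta*Vf)/(1-eta*Vf) = 22.23 GPa

22.23 GPa


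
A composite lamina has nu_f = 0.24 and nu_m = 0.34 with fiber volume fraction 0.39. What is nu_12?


nu_12 = nu_f*Vf + nu_m*(1-Vf) = 0.24*0.39 + 0.34*0.61 = 0.301

0.301


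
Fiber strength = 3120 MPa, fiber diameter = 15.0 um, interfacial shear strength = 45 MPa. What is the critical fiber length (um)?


Lc = sigma_f * d / (2 * tau_i) = 3120 * 15.0 / (2 * 45) = 520.0 um

520.0 um


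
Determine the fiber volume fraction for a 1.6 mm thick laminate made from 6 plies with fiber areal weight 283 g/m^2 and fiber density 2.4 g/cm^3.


Vf = n * FAW / (rho_f * h * 1000) = 6 * 283 / (2.4 * 1.6 * 1000) = 0.4422

0.4422


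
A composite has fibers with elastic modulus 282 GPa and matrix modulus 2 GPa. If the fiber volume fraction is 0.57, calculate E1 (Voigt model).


E1 = Ef*Vf + Em*(1-Vf) = 282*0.57 + 2*0.43 = 161.6 GPa

161.6 GPa


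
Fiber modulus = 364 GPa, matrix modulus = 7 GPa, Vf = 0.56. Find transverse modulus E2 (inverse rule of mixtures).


1/E2 = Vf/Ef + (1-Vf)/Em = 0.56/364 + 0.44/7
E2 = 15.53 GPa

15.53 GPa


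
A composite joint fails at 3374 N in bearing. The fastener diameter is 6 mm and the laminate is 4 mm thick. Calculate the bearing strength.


sigma_br = F/(d*h) = 3374/(6*4) = 140.6 MPa

140.6 MPa


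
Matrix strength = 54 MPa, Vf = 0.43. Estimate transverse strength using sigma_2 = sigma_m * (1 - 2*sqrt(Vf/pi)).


factor = 1 - 2*sqrt(0.43/pi) = 0.2601
sigma_2 = 54 * 0.2601 = 14.04 MPa

14.04 MPa


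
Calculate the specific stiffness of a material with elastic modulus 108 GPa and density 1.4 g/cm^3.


Specific stiffness = E/rho = 108/1.4 = 77.1 GPa/(g/cm^3)

77.1 GPa/(g/cm^3)


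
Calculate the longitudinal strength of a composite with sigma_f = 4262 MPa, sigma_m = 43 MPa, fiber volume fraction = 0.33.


sigma_1 = sigma_f*Vf + sigma_m*(1-Vf) = 4262*0.33 + 43*0.67 = 1435.3 MPa

1435.3 MPa


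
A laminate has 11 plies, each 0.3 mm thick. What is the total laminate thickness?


h = n * t_ply = 11 * 0.3 = 3.3 mm

3.3 mm


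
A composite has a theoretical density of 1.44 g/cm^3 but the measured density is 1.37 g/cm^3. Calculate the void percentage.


Void% = (rho_theo - rho_actual)/rho_theo * 100 = (1.44 - 1.37)/1.44 * 100 = 4.86%

4.86%


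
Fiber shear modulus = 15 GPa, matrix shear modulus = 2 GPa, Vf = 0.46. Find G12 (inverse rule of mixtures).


1/G12 = Vf/Gf + (1-Vf)/Gm = 0.46/15 + 0.54/2
G12 = 3.33 GPa

3.33 GPa


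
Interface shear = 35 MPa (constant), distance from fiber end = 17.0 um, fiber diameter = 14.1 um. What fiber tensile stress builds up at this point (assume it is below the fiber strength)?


Force balance: sigma_f * (pi*d^2/4) = tau * (pi*d) * x  ->  sigma_f = 4 * tau * x / d
sigma_f = 4 * 35 * 17.0 / 14.1 = 168.8 MPa

168.8 MPa


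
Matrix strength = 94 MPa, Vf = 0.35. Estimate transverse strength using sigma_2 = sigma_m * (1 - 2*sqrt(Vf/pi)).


factor = 1 - 2*sqrt(0.35/pi) = 0.3324
sigma_2 = 94 * 0.3324 = 31.25 MPa

31.25 MPa


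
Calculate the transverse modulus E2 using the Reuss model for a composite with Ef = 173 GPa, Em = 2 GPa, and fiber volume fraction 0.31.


1/E2 = Vf/Ef + (1-Vf)/Em = 0.31/173 + 0.69/2
E2 = 2.88 GPa

2.88 GPa


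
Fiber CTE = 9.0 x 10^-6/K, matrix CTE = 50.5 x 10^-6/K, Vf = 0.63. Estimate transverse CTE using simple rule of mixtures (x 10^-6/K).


alpha_2 = alpha_f*Vf + alpha_m*(1-Vf) = 9.0*0.63 + 50.5*0.37 = 24.4 x 10^-6/K

24.4 x 10^-6/K


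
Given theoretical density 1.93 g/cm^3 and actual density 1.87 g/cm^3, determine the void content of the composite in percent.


Void% = (rho_theo - rho_actual)/rho_theo * 100 = (1.93 - 1.87)/1.93 * 100 = 3.11%

3.11%


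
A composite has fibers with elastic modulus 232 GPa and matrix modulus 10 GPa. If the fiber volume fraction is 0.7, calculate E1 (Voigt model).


E1 = Ef*Vf + Em*(1-Vf) = 232*0.7 + 10*0.3 = 165.4 GPa

165.4 GPa


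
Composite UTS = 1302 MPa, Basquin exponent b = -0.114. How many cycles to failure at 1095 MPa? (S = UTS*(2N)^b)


N = 0.5 * (S/UTS)^(1/b) = 0.5 * (1095/1302)^(1/-0.114) = 2.2835 cycles

2.2835 cycles


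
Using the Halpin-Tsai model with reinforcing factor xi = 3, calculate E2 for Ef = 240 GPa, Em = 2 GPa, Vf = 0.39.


eta = (Ef/Em - 1)/(Ef/Em + xi) = (120.0 - 1)/(120.0 + 3) = 0.9675
E2 = Em*(1+xi*eta*Vf)/(1-eta*Vf) = 6.85 GPa

6.85 GPa


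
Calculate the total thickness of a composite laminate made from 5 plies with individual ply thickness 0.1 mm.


h = n * t_ply = 5 * 0.1 = 0.5 mm

0.5 mm


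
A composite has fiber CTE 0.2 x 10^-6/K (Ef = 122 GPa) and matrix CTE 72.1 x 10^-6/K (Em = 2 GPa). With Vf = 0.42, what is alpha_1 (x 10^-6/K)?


E1 = Ef*Vf + Em*(1-Vf) = 52.4
alpha_1 = (alpha_f*Ef*Vf + alpha_m*Em*(1-Vf))/E1 = 1.79 x 10^-6/K

1.79 x 10^-6/K


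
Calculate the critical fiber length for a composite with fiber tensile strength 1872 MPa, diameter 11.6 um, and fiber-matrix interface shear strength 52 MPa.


Lc = sigma_f * d / (2 * tau_i) = 1872 * 11.6 / (2 * 52) = 208.8 um

208.8 um


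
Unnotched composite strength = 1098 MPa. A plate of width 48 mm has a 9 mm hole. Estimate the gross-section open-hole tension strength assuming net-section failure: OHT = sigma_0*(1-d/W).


OHT = sigma_0*(1-d/W) = 1098*(1-9/48) = 892.1 MPa

892.1 MPa


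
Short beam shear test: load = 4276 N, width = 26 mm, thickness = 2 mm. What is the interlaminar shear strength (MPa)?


ILSS = 3F/(4bh) = 3*4276/(4*26*2) = 61.67 MPa

61.67 MPa


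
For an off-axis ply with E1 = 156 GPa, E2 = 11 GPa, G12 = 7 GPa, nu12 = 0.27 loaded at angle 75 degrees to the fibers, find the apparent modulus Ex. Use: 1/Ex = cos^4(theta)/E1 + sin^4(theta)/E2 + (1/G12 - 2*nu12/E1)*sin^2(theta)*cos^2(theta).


cos^4(75) = 0.004487, sin^4(75) = 0.870513, sin^2(75)*cos^2(75) = 0.0625
1/G12 - 2*nu12/E1 = 1/7 - 2*0.27/156 = 0.139396 GPa^-1
1/Ex = 0.004487/156 + 0.870513/11 + 0.139396*0.0625 = 0.0878785 GPa^-1
Ex = 11.38 GPa

11.38 GPa


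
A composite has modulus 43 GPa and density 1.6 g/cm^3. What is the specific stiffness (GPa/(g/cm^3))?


Specific stiffness = E/rho = 43/1.6 = 26.9 GPa/(g/cm^3)

26.9 GPa/(g/cm^3)


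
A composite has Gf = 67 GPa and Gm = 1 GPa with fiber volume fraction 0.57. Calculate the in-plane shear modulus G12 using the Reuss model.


1/G12 = Vf/Gf + (1-Vf)/Gm = 0.57/67 + 0.43/1
G12 = 2.28 GPa

2.28 GPa


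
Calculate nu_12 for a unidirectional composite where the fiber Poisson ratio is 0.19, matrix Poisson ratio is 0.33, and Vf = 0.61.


nu_12 = nu_f*Vf + nu_m*(1-Vf) = 0.19*0.61 + 0.33*0.39 = 0.2446

0.2446


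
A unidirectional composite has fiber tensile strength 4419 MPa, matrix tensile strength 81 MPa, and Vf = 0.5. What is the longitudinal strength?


sigma_1 = sigma_f*Vf + sigma_m*(1-Vf) = 4419*0.5 + 81*0.5 = 2250.0 MPa

2250.0 MPa


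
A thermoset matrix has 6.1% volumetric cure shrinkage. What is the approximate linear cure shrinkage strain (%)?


Linear shrinkage ≈ vol_shrink/3 = 6.1/3 = 2.033%

2.033%


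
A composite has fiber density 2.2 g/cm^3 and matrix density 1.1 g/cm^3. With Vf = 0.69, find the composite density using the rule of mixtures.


rho_c = rho_f*Vf + rho_m*(1-Vf) = 2.2*0.69 + 1.1*0.31 = 1.859 g/cm^3

1.859 g/cm^3


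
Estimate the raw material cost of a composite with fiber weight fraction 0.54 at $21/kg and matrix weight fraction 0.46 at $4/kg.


Cost = cost_f*Wf + cost_m*Wm = 21*0.54 + 4*0.46 = $13.18/kg

$13.18/kg


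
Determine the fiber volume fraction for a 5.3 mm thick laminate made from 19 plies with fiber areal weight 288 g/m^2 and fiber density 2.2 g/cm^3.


Vf = n * FAW / (rho_f * h * 1000) = 19 * 288 / (2.2 * 5.3 * 1000) = 0.4693

0.4693


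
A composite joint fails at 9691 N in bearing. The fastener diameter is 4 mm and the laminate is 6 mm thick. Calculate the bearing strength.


sigma_br = F/(d*h) = 9691/(4*6) = 403.8 MPa

403.8 MPa


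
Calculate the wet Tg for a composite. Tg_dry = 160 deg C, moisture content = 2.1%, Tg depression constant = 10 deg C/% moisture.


Tg_wet = Tg_dry - k*moisture = 160 - 10*2.1 = 139.0 deg C

139.0 deg C


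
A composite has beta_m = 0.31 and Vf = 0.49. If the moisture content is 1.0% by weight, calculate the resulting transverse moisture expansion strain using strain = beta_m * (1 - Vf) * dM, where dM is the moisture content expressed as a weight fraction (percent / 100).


dM = 1.0/100 = 0.01
strain = beta_m * (1-Vf) * dM = 0.31 * 0.51 * 0.01 = 0.001581

0.001581


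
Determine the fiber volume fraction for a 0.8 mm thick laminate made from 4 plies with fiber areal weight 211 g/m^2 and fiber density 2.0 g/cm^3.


Vf = n * FAW / (rho_f * h * 1000) = 4 * 211 / (2.0 * 0.8 * 1000) = 0.5275

0.5275


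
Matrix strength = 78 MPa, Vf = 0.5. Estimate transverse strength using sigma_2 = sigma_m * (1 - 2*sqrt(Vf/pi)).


factor = 1 - 2*sqrt(0.5/pi) = 0.2021
sigma_2 = 78 * 0.2021 = 15.77 MPa

15.77 MPa


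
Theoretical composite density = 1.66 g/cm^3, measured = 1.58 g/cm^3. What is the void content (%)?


Void% = (rho_theo - rho_actual)/rho_theo * 100 = (1.66 - 1.58)/1.66 * 100 = 4.82%

4.82%


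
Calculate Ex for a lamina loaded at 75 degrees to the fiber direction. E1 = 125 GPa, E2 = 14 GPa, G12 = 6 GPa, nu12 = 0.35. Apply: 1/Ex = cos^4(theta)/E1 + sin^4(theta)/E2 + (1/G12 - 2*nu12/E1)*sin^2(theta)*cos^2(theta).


cos^4(75) = 0.004487, sin^4(75) = 0.870513, sin^2(75)*cos^2(75) = 0.0625
1/G12 - 2*nu12/E1 = 1/6 - 2*0.35/125 = 0.161067 GPa^-1
1/Ex = 0.004487/125 + 0.870513/14 + 0.161067*0.0625 = 0.072282 GPa^-1
Ex = 13.83 GPa

13.83 GPa


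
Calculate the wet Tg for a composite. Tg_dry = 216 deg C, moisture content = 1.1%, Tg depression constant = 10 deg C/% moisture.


Tg_wet = Tg_dry - k*moisture = 216 - 10*1.1 = 205.0 deg C

205.0 deg C


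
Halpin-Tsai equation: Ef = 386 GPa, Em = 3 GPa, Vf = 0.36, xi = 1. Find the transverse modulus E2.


eta = (Ef/Em - 1)/(Ef/Em + xi) = (128.6667 - 1)/(128.6667 + 1) = 0.9846
E2 = Em*(1+xi*eta*Vf)/(1-eta*Vf) = 6.29 GPa

6.29 GPa


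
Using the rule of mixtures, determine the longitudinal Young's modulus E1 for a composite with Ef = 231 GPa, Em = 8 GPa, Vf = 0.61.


E1 = Ef*Vf + Em*(1-Vf) = 231*0.61 + 8*0.39 = 144.03 GPa

144.03 GPa


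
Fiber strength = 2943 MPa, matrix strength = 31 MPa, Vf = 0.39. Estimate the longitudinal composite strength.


sigma_1 = sigma_f*Vf + sigma_m*(1-Vf) = 2943*0.39 + 31*0.61 = 1166.7 MPa

1166.7 MPa


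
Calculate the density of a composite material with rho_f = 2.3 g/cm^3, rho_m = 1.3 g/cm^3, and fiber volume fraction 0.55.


rho_c = rho_f*Vf + rho_m*(1-Vf) = 2.3*0.55 + 1.3*0.45 = 1.85 g/cm^3

1.85 g/cm^3


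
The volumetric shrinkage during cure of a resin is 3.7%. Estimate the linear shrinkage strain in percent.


Linear shrinkage ≈ vol_shrink/3 = 3.7/3 = 1.233%

1.233%


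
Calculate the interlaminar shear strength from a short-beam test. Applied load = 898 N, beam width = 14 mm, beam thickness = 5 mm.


ILSS = 3F/(4bh) = 3*898/(4*14*5) = 9.62 MPa

9.62 MPa


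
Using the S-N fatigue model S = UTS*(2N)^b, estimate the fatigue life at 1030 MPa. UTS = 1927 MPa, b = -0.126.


N = 0.5 * (S/UTS)^(1/b) = 0.5 * (1030/1927)^(1/-0.126) = 72.1196 cycles

72.1196 cycles


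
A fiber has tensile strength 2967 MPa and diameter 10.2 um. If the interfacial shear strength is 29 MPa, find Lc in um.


Lc = sigma_f * d / (2 * tau_i) = 2967 * 10.2 / (2 * 29) = 521.8 um

521.8 um


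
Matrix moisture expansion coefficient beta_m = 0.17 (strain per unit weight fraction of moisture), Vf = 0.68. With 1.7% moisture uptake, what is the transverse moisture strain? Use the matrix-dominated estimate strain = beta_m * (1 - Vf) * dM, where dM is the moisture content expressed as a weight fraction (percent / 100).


dM = 1.7/100 = 0.017
strain = beta_m * (1-Vf) * dM = 0.17 * 0.32 * 0.017 = 0.0009248

0.0009248


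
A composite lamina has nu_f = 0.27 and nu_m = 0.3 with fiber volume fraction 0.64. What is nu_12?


nu_12 = nu_f*Vf + nu_m*(1-Vf) = 0.27*0.64 + 0.3*0.36 = 0.2808

0.2808


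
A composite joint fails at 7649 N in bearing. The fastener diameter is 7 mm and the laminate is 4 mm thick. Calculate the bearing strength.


sigma_br = F/(d*h) = 7649/(7*4) = 273.2 MPa

273.2 MPa


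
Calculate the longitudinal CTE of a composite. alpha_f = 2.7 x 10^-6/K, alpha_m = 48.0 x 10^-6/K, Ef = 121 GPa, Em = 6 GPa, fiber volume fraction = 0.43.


E1 = Ef*Vf + Em*(1-Vf) = 55.45
alpha_1 = (alpha_f*Ef*Vf + alpha_m*Em*(1-Vf))/E1 = 5.49 x 10^-6/K

5.49 x 10^-6/K


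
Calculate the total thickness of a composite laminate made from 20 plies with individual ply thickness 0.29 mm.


h = n * t_ply = 20 * 0.29 = 5.8 mm

5.8 mm


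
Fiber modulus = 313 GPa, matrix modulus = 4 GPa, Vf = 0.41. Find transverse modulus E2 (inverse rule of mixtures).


1/E2 = Vf/Ef + (1-Vf)/Em = 0.41/313 + 0.59/4
E2 = 6.72 GPa

6.72 GPa


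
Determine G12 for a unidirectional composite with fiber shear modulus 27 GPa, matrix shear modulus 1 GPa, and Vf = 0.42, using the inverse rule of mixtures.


1/G12 = Vf/Gf + (1-Vf)/Gm = 0.42/27 + 0.58/1
G12 = 1.68 GPa

1.68 GPa


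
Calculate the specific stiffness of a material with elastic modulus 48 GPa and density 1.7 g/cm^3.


Specific stiffness = E/rho = 48/1.7 = 28.2 GPa/(g/cm^3)

28.2 GPa/(g/cm^3)


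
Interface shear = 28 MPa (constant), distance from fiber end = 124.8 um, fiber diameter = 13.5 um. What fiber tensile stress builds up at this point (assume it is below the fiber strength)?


Force balance: sigma_f * (pi*d^2/4) = tau * (pi*d) * x  ->  sigma_f = 4 * tau * x / d
sigma_f = 4 * 28 * 124.8 / 13.5 = 1035.4 MPa

1035.4 MPa


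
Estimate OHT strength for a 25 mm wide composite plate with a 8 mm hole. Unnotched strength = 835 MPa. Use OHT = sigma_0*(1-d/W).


OHT = sigma_0*(1-d/W) = 835*(1-8/25) = 567.8 MPa

567.8 MPa


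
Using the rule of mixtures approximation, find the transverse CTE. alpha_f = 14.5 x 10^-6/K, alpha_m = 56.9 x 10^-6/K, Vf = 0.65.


alpha_2 = alpha_f*Vf + alpha_m*(1-Vf) = 14.5*0.65 + 56.9*0.35 = 29.3 x 10^-6/K

29.3 x 10^-6/K


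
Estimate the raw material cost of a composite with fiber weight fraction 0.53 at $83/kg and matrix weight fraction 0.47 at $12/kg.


Cost = cost_f*Wf + cost_m*Wm = 83*0.53 + 12*0.47 = $49.63/kg

$49.63/kg


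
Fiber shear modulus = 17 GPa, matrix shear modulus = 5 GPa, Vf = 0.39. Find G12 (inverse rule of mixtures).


1/G12 = Vf/Gf + (1-Vf)/Gm = 0.39/17 + 0.61/5
G12 = 6.9 GPa

6.9 GPa


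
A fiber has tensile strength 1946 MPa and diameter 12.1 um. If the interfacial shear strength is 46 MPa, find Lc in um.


Lc = sigma_f * d / (2 * tau_i) = 1946 * 12.1 / (2 * 46) = 255.9 um

255.9 um


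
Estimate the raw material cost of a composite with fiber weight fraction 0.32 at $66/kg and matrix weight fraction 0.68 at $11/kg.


Cost = cost_f*Wf + cost_m*Wm = 66*0.32 + 11*0.68 = $28.6/kg

$28.6/kg


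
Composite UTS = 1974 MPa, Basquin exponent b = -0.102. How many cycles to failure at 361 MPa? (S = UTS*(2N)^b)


N = 0.5 * (S/UTS)^(1/b) = 0.5 * (361/1974)^(1/-0.102) = 8.5644e+06 cycles

8.5644e+06 cycles


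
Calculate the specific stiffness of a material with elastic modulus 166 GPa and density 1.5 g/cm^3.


Specific stiffness = E/rho = 166/1.5 = 110.7 GPa/(g/cm^3)

110.7 GPa/(g/cm^3)


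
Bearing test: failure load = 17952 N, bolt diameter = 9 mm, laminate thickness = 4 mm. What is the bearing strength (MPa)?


sigma_br = F/(d*h) = 17952/(9*4) = 498.7 MPa

498.7 MPa


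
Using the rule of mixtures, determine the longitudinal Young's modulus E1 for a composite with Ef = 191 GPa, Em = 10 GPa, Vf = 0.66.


E1 = Ef*Vf + Em*(1-Vf) = 191*0.66 + 10*0.34 = 129.46 GPa

129.46 GPa


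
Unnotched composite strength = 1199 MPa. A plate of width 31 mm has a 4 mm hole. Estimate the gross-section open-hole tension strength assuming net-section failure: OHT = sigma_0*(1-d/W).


OHT = sigma_0*(1-d/W) = 1199*(1-4/31) = 1044.3 MPa

1044.3 MPa


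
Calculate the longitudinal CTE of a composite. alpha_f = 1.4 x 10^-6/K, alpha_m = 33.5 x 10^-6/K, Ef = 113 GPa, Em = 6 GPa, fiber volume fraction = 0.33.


E1 = Ef*Vf + Em*(1-Vf) = 41.31
alpha_1 = (alpha_f*Ef*Vf + alpha_m*Em*(1-Vf))/E1 = 4.52 x 10^-6/K

4.52 x 10^-6/K


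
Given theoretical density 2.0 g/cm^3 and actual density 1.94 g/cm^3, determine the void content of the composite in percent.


Void% = (rho_theo - rho_actual)/rho_theo * 100 = (2.0 - 1.94)/2.0 * 100 = 3.0%

3.0%


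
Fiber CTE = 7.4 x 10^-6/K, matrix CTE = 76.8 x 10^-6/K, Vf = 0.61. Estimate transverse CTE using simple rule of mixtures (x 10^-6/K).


alpha_2 = alpha_f*Vf + alpha_m*(1-Vf) = 7.4*0.61 + 76.8*0.39 = 34.5 x 10^-6/K

34.5 x 10^-6/K


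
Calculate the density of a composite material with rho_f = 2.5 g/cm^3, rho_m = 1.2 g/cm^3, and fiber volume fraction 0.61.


rho_c = rho_f*Vf + rho_m*(1-Vf) = 2.5*0.61 + 1.2*0.39 = 1.993 g/cm^3

1.993 g/cm^3


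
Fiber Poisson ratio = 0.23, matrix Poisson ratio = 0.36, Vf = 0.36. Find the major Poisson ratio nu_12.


nu_12 = nu_f*Vf + nu_m*(1-Vf) = 0.23*0.36 + 0.36*0.64 = 0.3132

0.3132


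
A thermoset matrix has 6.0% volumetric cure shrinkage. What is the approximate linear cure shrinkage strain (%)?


Linear shrinkage ≈ vol_shrink/3 = 6.0/3 = 2.0%

2.0%


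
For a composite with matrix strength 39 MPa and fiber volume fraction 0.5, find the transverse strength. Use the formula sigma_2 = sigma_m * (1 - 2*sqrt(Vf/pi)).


factor = 1 - 2*sqrt(0.5/pi) = 0.2021
sigma_2 = 39 * 0.2021 = 7.88 MPa

7.88 MPa


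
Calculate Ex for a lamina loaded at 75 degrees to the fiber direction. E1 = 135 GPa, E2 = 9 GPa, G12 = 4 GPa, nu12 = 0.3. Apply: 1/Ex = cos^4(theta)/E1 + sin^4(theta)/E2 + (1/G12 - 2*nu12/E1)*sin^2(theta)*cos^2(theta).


cos^4(75) = 0.004487, sin^4(75) = 0.870513, sin^2(75)*cos^2(75) = 0.0625
1/G12 - 2*nu12/E1 = 1/4 - 2*0.3/135 = 0.245556 GPa^-1
1/Ex = 0.004487/135 + 0.870513/9 + 0.245556*0.0625 = 0.1121041 GPa^-1
Ex = 8.92 GPa

8.92 GPa


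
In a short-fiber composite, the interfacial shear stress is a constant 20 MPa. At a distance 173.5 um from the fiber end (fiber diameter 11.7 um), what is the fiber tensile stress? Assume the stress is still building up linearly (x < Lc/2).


Force balance: sigma_f * (pi*d^2/4) = tau * (pi*d) * x  ->  sigma_f = 4 * tau * x / d
sigma_f = 4 * 20 * 173.5 / 11.7 = 1186.3 MPa

1186.3 MPa


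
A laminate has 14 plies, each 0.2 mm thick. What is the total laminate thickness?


h = n * t_ply = 14 * 0.2 = 2.8 mm

2.8 mm


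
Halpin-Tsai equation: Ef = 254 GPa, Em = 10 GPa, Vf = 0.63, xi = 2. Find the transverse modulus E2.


eta = (Ef/Em - 1)/(Ef/Em + xi) = (25.4 - 1)/(25.4 + 2) = 0.8905
E2 = Em*(1+xi*eta*Vf)/(1-eta*Vf) = 48.34 GPa

48.34 GPa


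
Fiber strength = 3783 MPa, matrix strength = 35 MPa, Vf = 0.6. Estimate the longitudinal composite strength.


sigma_1 = sigma_f*Vf + sigma_m*(1-Vf) = 3783*0.6 + 35*0.4 = 2283.8 MPa

2283.8 MPa


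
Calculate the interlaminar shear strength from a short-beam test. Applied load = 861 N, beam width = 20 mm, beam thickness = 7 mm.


ILSS = 3F/(4bh) = 3*861/(4*20*7) = 4.61 MPa

4.61 MPa


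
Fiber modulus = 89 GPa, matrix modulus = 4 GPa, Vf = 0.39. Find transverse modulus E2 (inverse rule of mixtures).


1/E2 = Vf/Ef + (1-Vf)/Em = 0.39/89 + 0.61/4
E2 = 6.37 GPa

6.37 GPa


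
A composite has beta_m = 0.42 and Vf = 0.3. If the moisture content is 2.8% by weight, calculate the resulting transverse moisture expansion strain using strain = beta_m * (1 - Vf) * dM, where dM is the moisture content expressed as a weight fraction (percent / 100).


dM = 2.8/100 = 0.028
strain = beta_m * (1-Vf) * dM = 0.42 * 0.7 * 0.028 = 0.008232

0.008232


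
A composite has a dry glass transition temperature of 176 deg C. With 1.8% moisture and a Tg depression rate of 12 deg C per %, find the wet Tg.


Tg_wet = Tg_dry - k*moisture = 176 - 12*1.8 = 154.4 deg C

154.4 deg C


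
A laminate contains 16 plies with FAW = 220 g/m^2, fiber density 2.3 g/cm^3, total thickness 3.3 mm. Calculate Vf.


Vf = n * FAW / (rho_f * h * 1000) = 16 * 220 / (2.3 * 3.3 * 1000) = 0.4638

0.4638


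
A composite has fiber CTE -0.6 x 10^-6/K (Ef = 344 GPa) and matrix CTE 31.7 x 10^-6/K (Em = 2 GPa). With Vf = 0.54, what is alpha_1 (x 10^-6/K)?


E1 = Ef*Vf + Em*(1-Vf) = 186.68
alpha_1 = (alpha_f*Ef*Vf + alpha_m*Em*(1-Vf))/E1 = -0.44 x 10^-6/K

-0.44 x 10^-6/K


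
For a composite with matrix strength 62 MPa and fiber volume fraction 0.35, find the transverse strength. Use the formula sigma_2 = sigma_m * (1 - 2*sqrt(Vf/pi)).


factor = 1 - 2*sqrt(0.35/pi) = 0.3324
sigma_2 = 62 * 0.3324 = 20.61 MPa

20.61 MPa


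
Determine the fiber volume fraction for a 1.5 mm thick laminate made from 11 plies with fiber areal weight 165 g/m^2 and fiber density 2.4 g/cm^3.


Vf = n * FAW / (rho_f * h * 1000) = 11 * 165 / (2.4 * 1.5 * 1000) = 0.5042

0.5042


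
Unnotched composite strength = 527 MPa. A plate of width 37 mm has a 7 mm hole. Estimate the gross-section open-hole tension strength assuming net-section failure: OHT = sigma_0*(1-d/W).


OHT = sigma_0*(1-d/W) = 527*(1-7/37) = 427.3 MPa

427.3 MPa


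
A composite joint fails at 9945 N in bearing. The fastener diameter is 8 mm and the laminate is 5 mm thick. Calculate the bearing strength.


sigma_br = F/(d*h) = 9945/(8*5) = 248.6 MPa

248.6 MPa


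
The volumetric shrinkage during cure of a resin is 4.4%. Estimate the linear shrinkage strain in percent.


Linear shrinkage ≈ vol_shrink/3 = 4.4/3 = 1.467%

1.467%


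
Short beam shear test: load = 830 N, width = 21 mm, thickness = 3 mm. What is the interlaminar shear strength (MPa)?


ILSS = 3F/(4bh) = 3*830/(4*21*3) = 9.88 MPa

9.88 MPa


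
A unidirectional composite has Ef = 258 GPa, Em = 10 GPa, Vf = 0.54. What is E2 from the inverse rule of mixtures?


1/E2 = Vf/Ef + (1-Vf)/Em = 0.54/258 + 0.46/10
E2 = 20.79 GPa

20.79 GPa


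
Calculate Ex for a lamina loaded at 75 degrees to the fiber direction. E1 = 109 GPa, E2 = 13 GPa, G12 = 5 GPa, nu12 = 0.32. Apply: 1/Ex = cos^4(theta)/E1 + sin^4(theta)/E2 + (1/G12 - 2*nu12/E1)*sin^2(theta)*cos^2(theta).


cos^4(75) = 0.004487, sin^4(75) = 0.870513, sin^2(75)*cos^2(75) = 0.0625
1/G12 - 2*nu12/E1 = 1/5 - 2*0.32/109 = 0.194128 GPa^-1
1/Ex = 0.004487/109 + 0.870513/13 + 0.194128*0.0625 = 0.0791367 GPa^-1
Ex = 12.64 GPa

12.64 GPa


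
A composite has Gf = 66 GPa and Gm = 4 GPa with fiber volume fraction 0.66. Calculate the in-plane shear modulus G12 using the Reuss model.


1/G12 = Vf/Gf + (1-Vf)/Gm = 0.66/66 + 0.34/4
G12 = 10.53 GPa

10.53 GPa


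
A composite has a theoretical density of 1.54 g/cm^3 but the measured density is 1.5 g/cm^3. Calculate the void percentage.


Void% = (rho_theo - rho_actual)/rho_theo * 100 = (1.54 - 1.5)/1.54 * 100 = 2.6%

2.6%


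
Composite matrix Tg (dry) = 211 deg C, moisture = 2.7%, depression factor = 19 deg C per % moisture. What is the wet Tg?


Tg_wet = Tg_dry - k*moisture = 211 - 19*2.7 = 159.7 deg C

159.7 deg C


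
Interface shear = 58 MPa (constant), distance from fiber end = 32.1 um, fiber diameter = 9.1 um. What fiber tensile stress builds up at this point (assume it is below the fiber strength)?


Force balance: sigma_f * (pi*d^2/4) = tau * (pi*d) * x  ->  sigma_f = 4 * tau * x / d
sigma_f = 4 * 58 * 32.1 / 9.1 = 818.4 MPa

818.4 MPa


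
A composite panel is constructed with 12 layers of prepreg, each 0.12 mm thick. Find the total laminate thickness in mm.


h = n * t_ply = 12 * 0.12 = 1.44 mm

1.44 mm


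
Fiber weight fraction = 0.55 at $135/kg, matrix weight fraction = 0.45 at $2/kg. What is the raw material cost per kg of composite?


Cost = cost_f*Wf + cost_m*Wm = 135*0.55 + 2*0.45 = $75.15/kg

$75.15/kg


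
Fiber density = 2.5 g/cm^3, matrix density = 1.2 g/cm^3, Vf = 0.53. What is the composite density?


rho_c = rho_f*Vf + rho_m*(1-Vf) = 2.5*0.53 + 1.2*0.47 = 1.889 g/cm^3

1.889 g/cm^3


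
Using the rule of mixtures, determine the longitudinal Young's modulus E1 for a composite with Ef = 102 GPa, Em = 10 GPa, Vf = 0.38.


E1 = Ef*Vf + Em*(1-Vf) = 102*0.38 + 10*0.62 = 44.96 GPa

44.96 GPa


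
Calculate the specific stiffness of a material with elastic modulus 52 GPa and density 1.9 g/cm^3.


Specific stiffness = E/rho = 52/1.9 = 27.4 GPa/(g/cm^3)

27.4 GPa/(g/cm^3)


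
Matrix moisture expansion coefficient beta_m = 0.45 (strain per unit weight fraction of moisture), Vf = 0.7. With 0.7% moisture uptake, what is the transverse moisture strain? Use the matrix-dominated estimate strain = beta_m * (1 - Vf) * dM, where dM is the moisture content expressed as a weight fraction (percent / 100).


dM = 0.7/100 = 0.007
strain = beta_m * (1-Vf) * dM = 0.45 * 0.3 * 0.007 = 0.000945

0.000945


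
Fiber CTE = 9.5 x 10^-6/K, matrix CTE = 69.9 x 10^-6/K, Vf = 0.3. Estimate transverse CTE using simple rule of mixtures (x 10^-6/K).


alpha_2 = alpha_f*Vf + alpha_m*(1-Vf) = 9.5*0.3 + 69.9*0.7 = 51.8 x 10^-6/K

51.8 x 10^-6/K


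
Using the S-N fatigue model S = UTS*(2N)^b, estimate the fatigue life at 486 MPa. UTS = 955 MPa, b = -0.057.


N = 0.5 * (S/UTS)^(1/b) = 0.5 * (486/955)^(1/-0.057) = 70106.9822 cycles

70106.9822 cycles


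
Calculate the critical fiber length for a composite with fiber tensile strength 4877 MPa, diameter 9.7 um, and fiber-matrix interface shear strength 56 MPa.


Lc = sigma_f * d / (2 * tau_i) = 4877 * 9.7 / (2 * 56) = 422.4 um

422.4 um


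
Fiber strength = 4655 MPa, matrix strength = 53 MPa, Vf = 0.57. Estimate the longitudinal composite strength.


sigma_1 = sigma_f*Vf + sigma_m*(1-Vf) = 4655*0.57 + 53*0.43 = 2676.1 MPa

2676.1 MPa


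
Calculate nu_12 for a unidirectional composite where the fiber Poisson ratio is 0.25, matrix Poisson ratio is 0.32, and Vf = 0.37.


nu_12 = nu_f*Vf + nu_m*(1-Vf) = 0.25*0.37 + 0.32*0.63 = 0.2941

0.2941


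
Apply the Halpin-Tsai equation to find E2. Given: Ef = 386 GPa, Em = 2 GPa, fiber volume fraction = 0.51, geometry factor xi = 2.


eta = (Ef/Em - 1)/(Ef/Em + xi) = (193.0 - 1)/(193.0 + 2) = 0.9846
E2 = Em*(1+xi*eta*Vf)/(1-eta*Vf) = 8.05 GPa

8.05 GPa


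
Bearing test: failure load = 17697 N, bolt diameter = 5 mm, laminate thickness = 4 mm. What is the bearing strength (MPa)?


sigma_br = F/(d*h) = 17697/(5*4) = 884.9 MPa

884.9 MPa


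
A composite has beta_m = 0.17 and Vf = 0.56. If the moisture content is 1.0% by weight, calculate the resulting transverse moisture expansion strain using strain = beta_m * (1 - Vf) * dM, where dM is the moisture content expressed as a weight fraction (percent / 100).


dM = 1.0/100 = 0.01
strain = beta_m * (1-Vf) * dM = 0.17 * 0.44 * 0.01 = 0.000748

0.000748


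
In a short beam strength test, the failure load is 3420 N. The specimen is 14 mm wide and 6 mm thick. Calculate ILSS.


ILSS = 3F/(4bh) = 3*3420/(4*14*6) = 30.54 MPa

30.54 MPa


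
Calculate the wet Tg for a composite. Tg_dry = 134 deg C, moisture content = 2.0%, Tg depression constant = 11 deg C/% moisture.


Tg_wet = Tg_dry - k*moisture = 134 - 11*2.0 = 112.0 deg C

112.0 deg C


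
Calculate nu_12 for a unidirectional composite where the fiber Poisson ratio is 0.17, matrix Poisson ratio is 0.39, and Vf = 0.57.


nu_12 = nu_f*Vf + nu_m*(1-Vf) = 0.17*0.57 + 0.39*0.43 = 0.2646

0.2646


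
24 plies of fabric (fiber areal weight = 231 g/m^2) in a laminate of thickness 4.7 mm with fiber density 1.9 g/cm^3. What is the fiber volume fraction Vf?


Vf = n * FAW / (rho_f * h * 1000) = 24 * 231 / (1.9 * 4.7 * 1000) = 0.6208

0.6208


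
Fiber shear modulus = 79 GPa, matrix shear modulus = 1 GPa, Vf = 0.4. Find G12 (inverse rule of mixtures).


1/G12 = Vf/Gf + (1-Vf)/Gm = 0.4/79 + 0.6/1
G12 = 1.65 GPa

1.65 GPa


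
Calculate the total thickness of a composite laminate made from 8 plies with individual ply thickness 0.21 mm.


h = n * t_ply = 8 * 0.21 = 1.68 mm

1.68 mm


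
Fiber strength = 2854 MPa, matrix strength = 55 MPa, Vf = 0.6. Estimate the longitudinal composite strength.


sigma_1 = sigma_f*Vf + sigma_m*(1-Vf) = 2854*0.6 + 55*0.4 = 1734.4 MPa

1734.4 MPa


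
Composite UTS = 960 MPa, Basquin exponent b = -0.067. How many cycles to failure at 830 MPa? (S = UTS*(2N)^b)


N = 0.5 * (S/UTS)^(1/b) = 0.5 * (830/960)^(1/-0.067) = 4.3868 cycles

4.3868 cycles


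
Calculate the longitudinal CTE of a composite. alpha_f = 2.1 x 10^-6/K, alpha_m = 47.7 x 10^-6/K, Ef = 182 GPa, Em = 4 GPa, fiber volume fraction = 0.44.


E1 = Ef*Vf + Em*(1-Vf) = 82.32
alpha_1 = (alpha_f*Ef*Vf + alpha_m*Em*(1-Vf))/E1 = 3.34 x 10^-6/K

3.34 x 10^-6/K


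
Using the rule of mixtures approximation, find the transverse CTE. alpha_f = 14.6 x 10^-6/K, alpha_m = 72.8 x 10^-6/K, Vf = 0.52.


alpha_2 = alpha_f*Vf + alpha_m*(1-Vf) = 14.6*0.52 + 72.8*0.48 = 42.5 x 10^-6/K

42.5 x 10^-6/K


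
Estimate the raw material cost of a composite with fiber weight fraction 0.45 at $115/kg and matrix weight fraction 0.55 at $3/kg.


Cost = cost_f*Wf + cost_m*Wm = 115*0.45 + 3*0.55 = $53.4/kg

$53.4/kg


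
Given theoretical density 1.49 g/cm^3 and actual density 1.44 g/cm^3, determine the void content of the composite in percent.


Void% = (rho_theo - rho_actual)/rho_theo * 100 = (1.49 - 1.44)/1.49 * 100 = 3.36%

3.36%


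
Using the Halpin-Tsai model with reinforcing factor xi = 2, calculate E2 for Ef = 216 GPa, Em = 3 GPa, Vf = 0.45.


eta = (Ef/Em - 1)/(Ef/Em + xi) = (72.0 - 1)/(72.0 + 2) = 0.9595
E2 = Em*(1+xi*eta*Vf)/(1-eta*Vf) = 9.84 GPa

9.84 GPa


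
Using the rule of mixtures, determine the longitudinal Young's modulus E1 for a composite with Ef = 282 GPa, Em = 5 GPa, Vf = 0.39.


E1 = Ef*Vf + Em*(1-Vf) = 282*0.39 + 5*0.61 = 113.03 GPa

113.03 GPa


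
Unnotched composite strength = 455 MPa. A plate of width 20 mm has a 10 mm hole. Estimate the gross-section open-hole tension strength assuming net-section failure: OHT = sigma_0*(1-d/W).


OHT = sigma_0*(1-d/W) = 455*(1-10/20) = 227.5 MPa

227.5 MPa


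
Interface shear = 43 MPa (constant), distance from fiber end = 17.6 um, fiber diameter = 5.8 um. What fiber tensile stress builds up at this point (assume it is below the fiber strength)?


Force balance: sigma_f * (pi*d^2/4) = tau * (pi*d) * x  ->  sigma_f = 4 * tau * x / d
sigma_f = 4 * 43 * 17.6 / 5.8 = 521.9 MPa

521.9 MPa


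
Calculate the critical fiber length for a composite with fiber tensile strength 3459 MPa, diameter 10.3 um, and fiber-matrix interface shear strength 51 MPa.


Lc = sigma_f * d / (2 * tau_i) = 3459 * 10.3 / (2 * 51) = 349.3 um

349.3 um


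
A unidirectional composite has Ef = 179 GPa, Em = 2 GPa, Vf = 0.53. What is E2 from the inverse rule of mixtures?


1/E2 = Vf/Ef + (1-Vf)/Em = 0.53/179 + 0.47/2
E2 = 4.2 GPa

4.2 GPa


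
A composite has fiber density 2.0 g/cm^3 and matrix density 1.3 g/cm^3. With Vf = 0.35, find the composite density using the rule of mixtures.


rho_c = rho_f*Vf + rho_m*(1-Vf) = 2.0*0.35 + 1.3*0.65 = 1.545 g/cm^3

1.545 g/cm^3


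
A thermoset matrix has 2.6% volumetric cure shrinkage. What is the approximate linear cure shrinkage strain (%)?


Linear shrinkage ≈ vol_shrink/3 = 2.6/3 = 0.867%

0.867%


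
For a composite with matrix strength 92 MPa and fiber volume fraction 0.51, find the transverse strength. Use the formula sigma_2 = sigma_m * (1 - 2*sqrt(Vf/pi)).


factor = 1 - 2*sqrt(0.51/pi) = 0.1942
sigma_2 = 92 * 0.1942 = 17.86 MPa

17.86 MPa


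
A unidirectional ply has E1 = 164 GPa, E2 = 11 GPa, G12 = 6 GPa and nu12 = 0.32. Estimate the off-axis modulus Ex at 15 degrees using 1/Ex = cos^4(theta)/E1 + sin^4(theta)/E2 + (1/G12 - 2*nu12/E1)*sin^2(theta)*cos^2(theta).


cos^4(15) = 0.870513, sin^4(15) = 0.004487, sin^2(15)*cos^2(15) = 0.0625
1/G12 - 2*nu12/E1 = 1/6 - 2*0.32/164 = 0.162764 GPa^-1
1/Ex = 0.870513/164 + 0.004487/11 + 0.162764*0.0625 = 0.0158887 GPa^-1
Ex = 62.94 GPa

62.94 GPa


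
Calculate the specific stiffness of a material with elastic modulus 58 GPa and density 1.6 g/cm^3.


Specific stiffness = E/rho = 58/1.6 = 36.3 GPa/(g/cm^3)

36.3 GPa/(g/cm^3)


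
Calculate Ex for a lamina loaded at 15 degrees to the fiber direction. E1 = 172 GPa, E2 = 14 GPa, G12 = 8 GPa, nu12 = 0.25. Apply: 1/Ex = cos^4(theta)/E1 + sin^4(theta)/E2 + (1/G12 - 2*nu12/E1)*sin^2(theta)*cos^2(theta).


cos^4(15) = 0.870513, sin^4(15) = 0.004487, sin^2(15)*cos^2(15) = 0.0625
1/G12 - 2*nu12/E1 = 1/8 - 2*0.25/172 = 0.122093 GPa^-1
1/Ex = 0.870513/172 + 0.004487/14 + 0.122093*0.0625 = 0.0130125 GPa^-1
Ex = 76.85 GPa

76.85 GPa


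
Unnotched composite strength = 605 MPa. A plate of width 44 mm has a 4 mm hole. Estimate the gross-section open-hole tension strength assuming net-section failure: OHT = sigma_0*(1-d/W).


OHT = sigma_0*(1-d/W) = 605*(1-4/44) = 550.0 MPa

550.0 MPa


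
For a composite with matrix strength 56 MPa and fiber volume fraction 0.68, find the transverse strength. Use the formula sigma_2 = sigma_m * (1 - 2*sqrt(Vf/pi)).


factor = 1 - 2*sqrt(0.68/pi) = 0.0695
sigma_2 = 56 * 0.0695 = 3.89 MPa

3.89 MPa


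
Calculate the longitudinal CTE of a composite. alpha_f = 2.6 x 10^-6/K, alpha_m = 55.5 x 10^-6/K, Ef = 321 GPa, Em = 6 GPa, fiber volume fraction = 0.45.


E1 = Ef*Vf + Em*(1-Vf) = 147.75
alpha_1 = (alpha_f*Ef*Vf + alpha_m*Em*(1-Vf))/E1 = 3.78 x 10^-6/K

3.78 x 10^-6/K


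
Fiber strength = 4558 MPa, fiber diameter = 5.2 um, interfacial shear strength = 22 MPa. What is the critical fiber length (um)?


Lc = sigma_f * d / (2 * tau_i) = 4558 * 5.2 / (2 * 22) = 538.7 um

538.7 um


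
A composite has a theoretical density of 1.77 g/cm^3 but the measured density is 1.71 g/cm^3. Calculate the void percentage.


Void% = (rho_theo - rho_actual)/rho_theo * 100 = (1.77 - 1.71)/1.77 * 100 = 3.39%

3.39%


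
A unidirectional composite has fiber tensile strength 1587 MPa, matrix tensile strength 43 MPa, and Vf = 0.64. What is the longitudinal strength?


sigma_1 = sigma_f*Vf + sigma_m*(1-Vf) = 1587*0.64 + 43*0.36 = 1031.2 MPa

1031.2 MPa


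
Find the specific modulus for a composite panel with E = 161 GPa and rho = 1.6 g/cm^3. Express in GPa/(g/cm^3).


Specific stiffness = E/rho = 161/1.6 = 100.6 GPa/(g/cm^3)

100.6 GPa/(g/cm^3)
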